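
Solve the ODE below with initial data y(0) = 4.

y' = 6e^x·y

General solution: y = Ce^(6e^x)
Applying IC y(0) = 4:
Particular solution: y = 4e^(6(e^x - 1))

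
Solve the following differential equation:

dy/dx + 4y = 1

Using integrating factor method:

General solution: y = 1/4 + Ce^(-4x)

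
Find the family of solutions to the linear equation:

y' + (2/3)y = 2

Using integrating factor method:

General solution: y = 3 + Ce^(-2x/3)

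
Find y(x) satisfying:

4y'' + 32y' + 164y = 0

Characteristic equation: 4r² + 32r + 164 = 0
Divide by 4: r² + 8r + 41 = 0
Roots: r = -4 ± 5i (complex conjugates)
General solution: y = e^(-4x)(C₁cos(5x) + C₂sin(5x))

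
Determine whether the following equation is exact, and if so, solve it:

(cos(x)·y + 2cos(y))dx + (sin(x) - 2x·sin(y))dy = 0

Verify exactness: ∂M/∂y = ∂N/∂x ✓
Find F(x,y) such that ∂F/∂x = M, ∂F/∂y = N
Solution: sin(x)·y + 2x·cos(y) = C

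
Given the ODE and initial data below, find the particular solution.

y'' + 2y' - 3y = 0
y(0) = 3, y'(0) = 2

General solution: y = C₁e^x + C₂e^(-3x)
Applying ICs: C₁ = 11/4, C₂ = 1/4
Particular solution: y = (11/4)e^x + (1/4)e^(-3x)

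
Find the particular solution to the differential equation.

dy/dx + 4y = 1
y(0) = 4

General solution: y = 1/4 + Ce^(-4x)
Applying y(0) = 4: C = 4 - 1/4 = 15/4
Particular solution: y = 1/4 + (15/4)e^(-4x)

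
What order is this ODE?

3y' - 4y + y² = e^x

The order is 1 (highest derivative is of order 1).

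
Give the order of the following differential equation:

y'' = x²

The order is 2 (highest derivative is of order 2).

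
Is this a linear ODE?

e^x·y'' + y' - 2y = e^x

Yes. Linear (y and its derivatives appear to the first power only, no products of y terms)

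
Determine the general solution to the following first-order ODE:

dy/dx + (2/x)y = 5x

Using integrating factor method:

General solution: y = (5/4)x^2 + Cx^(-2)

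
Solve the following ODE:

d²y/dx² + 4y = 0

Characteristic equation: r² + 4 = 0
Roots: r = ±2i (complex conjugates)
General solution: y = C₁cos(2x) + C₂sin(2x)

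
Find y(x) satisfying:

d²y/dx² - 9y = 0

Characteristic equation: r² - 9 = 0
Roots: r = 3, -3 (distinct real)
General solution: y = C₁e^(3x) + C₂e^(-3x)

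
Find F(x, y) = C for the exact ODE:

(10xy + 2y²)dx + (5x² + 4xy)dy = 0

Verify exactness: ∂M/∂y = ∂N/∂x ✓
Find F(x,y) such that ∂F/∂x = M, ∂F/∂y = N
Solution: 5x²y + 2xy² = C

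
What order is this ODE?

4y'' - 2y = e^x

The order is 2 (highest derivative is of order 2).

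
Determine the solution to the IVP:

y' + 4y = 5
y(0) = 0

General solution: y = 5/4 + Ce^(-4x)
Applying y(0) = 0: C = 0 - 5/4 = -5/4
Particular solution: y = 5/4 - (5/4)e^(-4x)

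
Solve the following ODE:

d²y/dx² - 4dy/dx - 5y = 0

Characteristic equation: r² - 4r - 5 = 0
Roots: r = 5, -1 (distinct real)
General solution: y = C₁e^(5x) + C₂e^(-x)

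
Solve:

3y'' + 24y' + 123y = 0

Characteristic equation: 3r² + 24r + 123 = 0
Divide by 3: r² + 8r + 41 = 0
Roots: r = -4 ± 5i (complex conjugates)
General solution: y = e^(-4x)(C₁cos(5x) + C₂sin(5x))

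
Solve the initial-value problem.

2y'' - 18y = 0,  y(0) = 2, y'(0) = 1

General solution: y = C₁e^(3x) + C₂e^(-3x)
Applying ICs: C₁ = 7/6, C₂ = 5/6
Particular solution: y = (7/6)e^(3x) + (5/6)e^(-3x)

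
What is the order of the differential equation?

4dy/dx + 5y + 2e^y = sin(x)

The order is 1 (highest derivative is of order 1).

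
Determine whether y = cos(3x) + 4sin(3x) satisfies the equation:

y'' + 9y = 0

Verification:
y'' = -9cos(3x) - 36sin(3x)
y'' + 9y = 0 ✓

Yes, it is a solution.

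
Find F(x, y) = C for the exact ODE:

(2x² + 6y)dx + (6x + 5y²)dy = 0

Verify exactness: ∂M/∂y = ∂N/∂x ✓
Find F(x,y) such that ∂F/∂x = M, ∂F/∂y = N
Solution: 2x³/3 + 6xy + 5y³/3 = C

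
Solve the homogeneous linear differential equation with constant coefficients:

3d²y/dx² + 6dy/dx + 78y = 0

Characteristic equation: 3r² + 6r + 78 = 0
Divide by 3: r² + 2r + 26 = 0
Roots: r = -1 ± 5i (complex conjugates)
General solution: y = e^(-x)(C₁cos(5x) + C₂sin(5x))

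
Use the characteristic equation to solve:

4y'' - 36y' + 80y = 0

Characteristic equation: 4r² - 36r + 80 = 0
Divide by 4: r² - 9r + 20 = 0
Roots: r = 4, 5 (distinct real)
General solution: y = C₁e^(4x) + C₂e^(5x)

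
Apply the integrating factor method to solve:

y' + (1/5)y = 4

Using integrating factor method:

General solution: y = 20 + Ce^(-x/5)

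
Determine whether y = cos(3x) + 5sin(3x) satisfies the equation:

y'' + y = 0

Verification:
y'' = -9cos(3x) - 45sin(3x)
y'' + y ≠ 0 (frequency mismatch: got 9 instead of 1)

No, it is not a solution.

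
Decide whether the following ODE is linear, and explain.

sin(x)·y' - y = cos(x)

Linear (y and its derivatives appear to the first power only, no products of y terms)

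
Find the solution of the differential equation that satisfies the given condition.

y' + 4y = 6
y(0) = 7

General solution: y = 3/2 + Ce^(-4x)
Applying y(0) = 7: C = 7 - 3/2 = 11/2
Particular solution: y = 3/2 + (11/2)e^(-4x)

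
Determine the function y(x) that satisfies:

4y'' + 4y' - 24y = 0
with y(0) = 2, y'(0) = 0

General solution: y = C₁e^(2x) + C₂e^(-3x)
Applying ICs: C₁ = 6/5, C₂ = 4/5
Particular solution: y = (6/5)e^(2x) + (4/5)e^(-3x)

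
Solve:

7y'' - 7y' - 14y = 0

Characteristic equation: 7r² - 7r - 14 = 0
Divide by 7: r² - r - 2 = 0
Roots: r = 2, -1 (distinct real)
General solution: y = C₁e^(2x) + C₂e^(-x)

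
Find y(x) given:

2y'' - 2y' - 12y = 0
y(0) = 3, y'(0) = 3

General solution: y = C₁e^(3x) + C₂e^(-2x)
Applying ICs: C₁ = 9/5, C₂ = 6/5
Particular solution: y = (9/5)e^(3x) + (6/5)e^(-2x)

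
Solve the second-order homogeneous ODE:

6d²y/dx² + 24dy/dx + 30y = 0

Characteristic equation: 6r² + 24r + 30 = 0
Divide by 6: r² + 4r + 5 = 0
Roots: r = -2 ± i (complex conjugates)
General solution: y = e^(-2x)(C₁cos(x) + C₂sin(x))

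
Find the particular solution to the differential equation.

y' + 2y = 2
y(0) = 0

General solution: y = 1 + Ce^(-2x)
Applying y(0) = 0: C = 0 - 1 = -1
Particular solution: y = 1 - e^(-2x)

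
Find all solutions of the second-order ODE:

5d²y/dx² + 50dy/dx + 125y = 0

Characteristic equation: 5r² + 50r + 125 = 0
Divide by 5: r² + 10r + 25 = 0
Factored: (r + 5)² = 0
Repeated root: r = -5
General solution: y = (C₁ + C₂x)e^(-5x)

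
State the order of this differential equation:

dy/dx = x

The order is 1 (highest derivative is of order 1).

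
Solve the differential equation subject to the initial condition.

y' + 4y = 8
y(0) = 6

General solution: y = 2 + Ce^(-4x)
Applying y(0) = 6: C = 6 - 2 = 4
Particular solution: y = 2 + 4e^(-4x)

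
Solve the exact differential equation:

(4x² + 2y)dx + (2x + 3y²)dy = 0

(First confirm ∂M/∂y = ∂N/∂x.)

Verify exactness: ∂M/∂y = ∂N/∂x ✓
Find F(x,y) such that ∂F/∂x = M, ∂F/∂y = N
Solution: 4x³/3 + 2xy + y³ = C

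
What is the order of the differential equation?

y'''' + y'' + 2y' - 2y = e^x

The order is 4 (highest derivative is of order 4).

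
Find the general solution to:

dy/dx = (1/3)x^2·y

Separating variables and integrating:
ln|y| = x^3/9 + C

General solution: y = Ce^(x^3/9)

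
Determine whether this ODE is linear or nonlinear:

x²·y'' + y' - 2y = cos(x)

Linear (y and its derivatives appear to the first power only, no products of y terms)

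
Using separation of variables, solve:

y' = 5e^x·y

Separating variables and integrating:
ln|y| = 5e^x + C

General solution: y = Ce^(5e^x)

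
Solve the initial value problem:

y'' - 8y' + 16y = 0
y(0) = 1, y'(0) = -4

General solution: y = (C₁ + C₂x)e^(4x)
Repeated root r = 4
Applying ICs: C₁ = 1, C₂ = -8
Particular solution: y = (1 - 8x)e^(4x)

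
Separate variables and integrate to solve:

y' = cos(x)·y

Separating variables and integrating:
ln|y| = sin(x) + C

General solution: y = Ce^(sin(x))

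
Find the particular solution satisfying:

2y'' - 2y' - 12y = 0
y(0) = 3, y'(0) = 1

General solution: y = C₁e^(3x) + C₂e^(-2x)
Applying ICs: C₁ = 7/5, C₂ = 8/5
Particular solution: y = (7/5)e^(3x) + (8/5)e^(-2x)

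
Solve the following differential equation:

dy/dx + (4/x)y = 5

Using integrating factor method:

General solution: y = x + Cx^(-4)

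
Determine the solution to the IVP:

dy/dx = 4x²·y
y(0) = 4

General solution: y = Ce^(4x³/3)
Applying IC y(0) = 4:
Particular solution: y = 4e^(4x³/3)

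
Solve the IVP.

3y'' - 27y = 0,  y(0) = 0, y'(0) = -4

General solution: y = C₁e^(3x) + C₂e^(-3x)
Applying ICs: C₁ = -2/3, C₂ = 2/3
Particular solution: y = -(2/3)e^(3x) + (2/3)e^(-3x)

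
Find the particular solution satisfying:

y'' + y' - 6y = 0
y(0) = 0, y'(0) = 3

General solution: y = C₁e^(2x) + C₂e^(-3x)
Applying ICs: C₁ = 3/5, C₂ = -3/5
Particular solution: y = (3/5)e^(2x) - (3/5)e^(-3x)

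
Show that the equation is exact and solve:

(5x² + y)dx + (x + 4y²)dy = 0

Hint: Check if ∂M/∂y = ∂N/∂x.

Verify exactness: ∂M/∂y = ∂N/∂x ✓
Find F(x,y) such that ∂F/∂x = M, ∂F/∂y = N
Solution: 5x³/3 + xy + 4y³/3 = C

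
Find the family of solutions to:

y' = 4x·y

Separating variables and integrating:
ln|y| = 2x^2 + C

General solution: y = Ce^(2x^2)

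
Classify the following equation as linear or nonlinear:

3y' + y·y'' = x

Nonlinear (y·y'' term)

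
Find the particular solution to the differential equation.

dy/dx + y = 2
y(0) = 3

General solution: y = 2 + Ce^(-x)
Applying y(0) = 3: C = 3 - 2 = 1
Particular solution: y = 2 + e^(-x)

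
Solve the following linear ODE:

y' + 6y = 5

Using integrating factor method:

General solution: y = 5/6 + Ce^(-6x)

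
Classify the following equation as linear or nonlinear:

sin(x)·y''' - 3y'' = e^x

Linear (y and its derivatives appear to the first power only, no products of y terms)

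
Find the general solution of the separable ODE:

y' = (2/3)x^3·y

Separating variables and integrating:
ln|y| = x^4/6 + C

General solution: y = Ce^(x^4/6)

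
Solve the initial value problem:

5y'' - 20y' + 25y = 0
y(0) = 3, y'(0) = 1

General solution: y = e^(2x)(C₁cos(x) + C₂sin(x))
Complex roots r = 2 ± i
Applying ICs: C₁ = 3, C₂ = -5
Particular solution: y = e^(2x)(3cos(x) - 5sin(x))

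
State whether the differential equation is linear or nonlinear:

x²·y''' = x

Linear (y and its derivatives appear to the first power only, no products of y terms)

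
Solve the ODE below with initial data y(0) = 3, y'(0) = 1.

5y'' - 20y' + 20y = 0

General solution: y = (C₁ + C₂x)e^(2x)
Repeated root r = 2
Applying ICs: C₁ = 3, C₂ = -5
Particular solution: y = (3 - 5x)e^(2x)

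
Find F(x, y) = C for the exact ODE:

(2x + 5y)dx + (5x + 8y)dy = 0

Verify exactness: ∂M/∂y = ∂N/∂x ✓
Find F(x,y) such that ∂F/∂x = M, ∂F/∂y = N
Solution: x² + 5xy + 4y² = C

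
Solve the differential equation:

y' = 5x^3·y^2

Separating variables and integrating:
-1/y = 5x^4/4 + C

General solution: y^-1 = (-5/4)x^4 + C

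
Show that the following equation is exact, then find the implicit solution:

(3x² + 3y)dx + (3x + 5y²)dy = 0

Verify exactness: ∂M/∂y = ∂N/∂x ✓
Find F(x,y) such that ∂F/∂x = M, ∂F/∂y = N
Solution: x³ + 3xy + 5y³/3 = C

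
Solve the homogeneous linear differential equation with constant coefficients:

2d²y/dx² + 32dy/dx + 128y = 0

Characteristic equation: 2r² + 32r + 128 = 0
Divide by 2: r² + 16r + 64 = 0
Factored: (r + 8)² = 0
Repeated root: r = -8
General solution: y = (C₁ + C₂x)e^(-8x)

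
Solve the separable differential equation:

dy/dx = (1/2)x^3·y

Separating variables and integrating:
ln|y| = x^4/8 + C

General solution: y = Ce^(x^4/8)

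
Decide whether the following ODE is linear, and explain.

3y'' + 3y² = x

Nonlinear (y² term)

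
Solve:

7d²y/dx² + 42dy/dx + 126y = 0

Characteristic equation: 7r² + 42r + 126 = 0
Divide by 7: r² + 6r + 18 = 0
Roots: r = -3 ± 3i (complex conjugates)
General solution: y = e^(-3x)(C₁cos(3x) + C₂sin(3x))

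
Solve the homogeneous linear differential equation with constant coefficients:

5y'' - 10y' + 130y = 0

Characteristic equation: 5r² - 10r + 130 = 0
Divide by 5: r² - 2r + 26 = 0
Roots: r = 1 ± 5i (complex conjugates)
General solution: y = e^x(C₁cos(5x) + C₂sin(5x))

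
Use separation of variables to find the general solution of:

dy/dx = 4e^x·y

Separating variables and integrating:
ln|y| = 4e^x + C

General solution: y = Ce^(4e^x)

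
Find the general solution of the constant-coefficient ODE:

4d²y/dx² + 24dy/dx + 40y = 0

Characteristic equation: 4r² + 24r + 40 = 0
Divide by 4: r² + 6r + 10 = 0
Roots: r = -3 ± i (complex conjugates)
General solution: y = e^(-3x)(C₁cos(x) + C₂sin(x))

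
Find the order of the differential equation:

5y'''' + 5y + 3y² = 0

The order is 4 (highest derivative is of order 4).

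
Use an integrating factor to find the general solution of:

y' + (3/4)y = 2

Using integrating factor method:

General solution: y = 8/3 + Ce^(-3x/4)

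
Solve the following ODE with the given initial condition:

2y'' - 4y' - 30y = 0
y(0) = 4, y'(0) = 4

General solution: y = C₁e^(5x) + C₂e^(-3x)
Applying ICs: C₁ = 2, C₂ = 2
Particular solution: y = 2e^(5x) + 2e^(-3x)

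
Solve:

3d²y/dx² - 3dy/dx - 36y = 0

Characteristic equation: 3r² - 3r - 36 = 0
Divide by 3: r² - r - 12 = 0
Roots: r = 4, -3 (distinct real)
General solution: y = C₁e^(4x) + C₂e^(-3x)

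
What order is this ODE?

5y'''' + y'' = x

The order is 4 (highest derivative is of order 4).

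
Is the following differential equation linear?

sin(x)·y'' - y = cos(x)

Yes. Linear (y and its derivatives appear to the first power only, no products of y terms)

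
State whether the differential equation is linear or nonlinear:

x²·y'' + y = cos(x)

Linear (y and its derivatives appear to the first power only, no products of y terms)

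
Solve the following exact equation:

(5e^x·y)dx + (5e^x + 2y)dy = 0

Verify exactness: ∂M/∂y = ∂N/∂x ✓
Find F(x,y) such that ∂F/∂x = M, ∂F/∂y = N
Solution: 5e^x·y + y² = C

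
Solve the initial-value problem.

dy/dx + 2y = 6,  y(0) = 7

General solution: y = 3 + Ce^(-2x)
Applying y(0) = 7: C = 7 - 3 = 4
Particular solution: y = 3 + 4e^(-2x)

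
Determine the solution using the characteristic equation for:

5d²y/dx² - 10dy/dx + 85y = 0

Characteristic equation: 5r² - 10r + 85 = 0
Divide by 5: r² - 2r + 17 = 0
Roots: r = 1 ± 4i (complex conjugates)
General solution: y = e^x(C₁cos(4x) + C₂sin(4x))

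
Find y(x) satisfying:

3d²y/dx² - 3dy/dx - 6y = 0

Characteristic equation: 3r² - 3r - 6 = 0
Divide by 3: r² - r - 2 = 0
Roots: r = 2, -1 (distinct real)
General solution: y = C₁e^(2x) + C₂e^(-x)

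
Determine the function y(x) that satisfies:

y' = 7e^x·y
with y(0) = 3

General solution: y = Ce^(7e^x)
Applying IC y(0) = 3:
Particular solution: y = 3e^(7(e^x - 1))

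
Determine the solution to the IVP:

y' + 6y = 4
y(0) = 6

General solution: y = 2/3 + Ce^(-6x)
Applying y(0) = 6: C = 6 - 2/3 = 16/3
Particular solution: y = 2/3 + (16/3)e^(-6x)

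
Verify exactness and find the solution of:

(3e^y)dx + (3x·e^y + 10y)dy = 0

Verify exactness: ∂M/∂y = ∂N/∂x ✓
Find F(x,y) such that ∂F/∂x = M, ∂F/∂y = N
Solution: 3x·e^y + 5y² = C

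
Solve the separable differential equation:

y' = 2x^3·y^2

Separating variables and integrating:
-1/y = x^4/2 + C

General solution: y^-1 = (-1/2)x^4 + C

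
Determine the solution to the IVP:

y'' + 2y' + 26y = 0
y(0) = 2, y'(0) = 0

General solution: y = e^(-x)(C₁cos(5x) + C₂sin(5x))
Complex roots r = -1 ± 5i
Applying ICs: C₁ = 2, C₂ = 2/5
Particular solution: y = e^(-x)(2cos(5x) + (2/5)sin(5x))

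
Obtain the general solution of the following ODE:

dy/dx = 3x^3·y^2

Separating variables and integrating:
-1/y = 3x^4/4 + C

General solution: y^-1 = (-3/4)x^4 + C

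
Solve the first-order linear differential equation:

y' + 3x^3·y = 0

Using integrating factor method:

General solution: y = Ce^(-3x^4/4)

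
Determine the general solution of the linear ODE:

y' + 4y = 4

Using integrating factor method:

General solution: y = 1 + Ce^(-4x)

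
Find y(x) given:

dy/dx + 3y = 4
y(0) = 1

General solution: y = 4/3 + Ce^(-3x)
Applying y(0) = 1: C = 1 - 4/3 = -1/3
Particular solution: y = 4/3 - (1/3)e^(-3x)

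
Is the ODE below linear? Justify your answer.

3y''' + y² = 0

No. Nonlinear (y² term)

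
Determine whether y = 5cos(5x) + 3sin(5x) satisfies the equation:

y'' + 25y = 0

Verification:
y'' = -125cos(5x) - 75sin(5x)
y'' + 25y = 0 ✓

Yes, it is a solution.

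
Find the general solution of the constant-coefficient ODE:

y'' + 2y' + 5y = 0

Characteristic equation: r² + 2r + 5 = 0
Roots: r = -1 ± 2i (complex conjugates)
General solution: y = e^(-x)(C₁cos(2x) + C₂sin(2x))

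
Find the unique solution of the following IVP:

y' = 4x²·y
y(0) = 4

General solution: y = Ce^(4x³/3)
Applying IC y(0) = 4:
Particular solution: y = 4e^(4x³/3)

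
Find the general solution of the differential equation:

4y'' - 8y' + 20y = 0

Characteristic equation: 4r² - 8r + 20 = 0
Divide by 4: r² - 2r + 5 = 0
Roots: r = 1 ± 2i (complex conjugates)
General solution: y = e^x(C₁cos(2x) + C₂sin(2x))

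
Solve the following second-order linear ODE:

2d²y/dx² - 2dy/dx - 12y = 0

Characteristic equation: 2r² - 2r - 12 = 0
Divide by 2: r² - r - 6 = 0
Roots: r = 3, -2 (distinct real)
General solution: y = C₁e^(3x) + C₂e^(-2x)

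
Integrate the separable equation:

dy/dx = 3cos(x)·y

Separating variables and integrating:
ln|y| = 3sin(x) + C

General solution: y = Ce^(3sin(x))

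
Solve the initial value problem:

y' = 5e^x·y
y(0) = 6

General solution: y = Ce^(5e^x)
Applying IC y(0) = 6:
Particular solution: y = 6e^(5(e^x - 1))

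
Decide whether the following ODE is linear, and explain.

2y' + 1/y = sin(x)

Nonlinear (1/y term)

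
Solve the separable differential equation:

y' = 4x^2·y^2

Separating variables and integrating:
-1/y = 4x^3/3 + C

General solution: y^-1 = (-4/3)x^3 + C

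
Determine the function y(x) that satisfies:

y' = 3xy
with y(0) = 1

General solution: y = Ce^(3x²/2)
Applying IC y(0) = 1:
Particular solution: y = e^(3x²/2)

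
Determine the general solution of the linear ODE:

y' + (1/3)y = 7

Using integrating factor method:

General solution: y = 21 + Ce^(-x/3)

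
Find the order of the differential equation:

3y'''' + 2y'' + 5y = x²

The order is 4 (highest derivative is of order 4).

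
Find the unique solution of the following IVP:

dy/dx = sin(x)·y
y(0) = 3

General solution: y = Ce^(-cos(x))
Applying IC y(0) = 3:
Particular solution: y = 3e^(1-cos(x))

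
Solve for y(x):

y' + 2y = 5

Using integrating factor method:

General solution: y = 5/2 + Ce^(-2x)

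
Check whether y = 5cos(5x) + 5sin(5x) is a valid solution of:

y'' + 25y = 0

Verification:
y'' = -125cos(5x) - 125sin(5x)
y'' + 25y = 0 ✓

Yes, it is a solution.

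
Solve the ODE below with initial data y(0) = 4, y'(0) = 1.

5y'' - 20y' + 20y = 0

General solution: y = (C₁ + C₂x)e^(2x)
Repeated root r = 2
Applying ICs: C₁ = 4, C₂ = -7
Particular solution: y = (4 - 7x)e^(2x)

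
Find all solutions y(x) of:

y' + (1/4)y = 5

Using integrating factor method:

General solution: y = 20 + Ce^(-x/4)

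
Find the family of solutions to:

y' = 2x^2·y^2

Separating variables and integrating:
-1/y = 2x^3/3 + C

General solution: y^-1 = (-2/3)x^3 + C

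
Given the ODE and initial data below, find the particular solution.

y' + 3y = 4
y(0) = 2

General solution: y = 4/3 + Ce^(-3x)
Applying y(0) = 2: C = 2 - 4/3 = 2/3
Particular solution: y = 4/3 + (2/3)e^(-3x)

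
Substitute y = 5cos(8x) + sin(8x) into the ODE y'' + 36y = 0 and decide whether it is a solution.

Verification:
y'' = -320cos(8x) - 64sin(8x)
y'' + 36y ≠ 0 (frequency mismatch: got 64 instead of 36)

No, it is not a solution.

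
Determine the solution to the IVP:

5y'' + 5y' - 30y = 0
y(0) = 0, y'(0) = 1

General solution: y = C₁e^(2x) + C₂e^(-3x)
Applying ICs: C₁ = 1/5, C₂ = -1/5
Particular solution: y = (1/5)e^(2x) - (1/5)e^(-3x)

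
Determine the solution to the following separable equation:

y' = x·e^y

Separating variables and integrating:
-e^(-y) = x²/2 + C

General solution: y = -ln(C - x²/2)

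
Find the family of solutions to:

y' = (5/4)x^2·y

Separating variables and integrating:
ln|y| = 5x^3/12 + C

General solution: y = Ce^(5x^3/12)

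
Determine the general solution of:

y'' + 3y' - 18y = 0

Characteristic equation: r² + 3r - 18 = 0
Roots: r = 3, -6 (distinct real)
General solution: y = C₁e^(3x) + C₂e^(-6x)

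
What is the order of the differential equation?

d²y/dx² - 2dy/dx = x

The order is 2 (highest derivative is of order 2).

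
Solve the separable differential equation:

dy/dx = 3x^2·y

Separating variables and integrating:
ln|y| = x^3 + C

General solution: y = Ce^(x^3)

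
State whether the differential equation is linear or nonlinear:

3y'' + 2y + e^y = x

Nonlinear (e^y is nonlinear in y)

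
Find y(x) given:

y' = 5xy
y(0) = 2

General solution: y = Ce^(5x²/2)
Applying IC y(0) = 2:
Particular solution: y = 2e^(5x²/2)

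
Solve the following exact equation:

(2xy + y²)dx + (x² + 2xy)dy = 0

Verify exactness: ∂M/∂y = ∂N/∂x ✓
Find F(x,y) such that ∂F/∂x = M, ∂F/∂y = N
Solution: x²y + xy² = C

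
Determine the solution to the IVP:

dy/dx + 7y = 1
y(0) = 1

General solution: y = 1/7 + Ce^(-7x)
Applying y(0) = 1: C = 1 - 1/7 = 6/7
Particular solution: y = 1/7 + (6/7)e^(-7x)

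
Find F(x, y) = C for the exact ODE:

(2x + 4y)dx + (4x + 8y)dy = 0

Verify exactness: ∂M/∂y = ∂N/∂x ✓
Find F(x,y) such that ∂F/∂x = M, ∂F/∂y = N
Solution: x² + 4xy + 4y² = C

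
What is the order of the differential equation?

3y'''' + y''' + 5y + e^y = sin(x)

The order is 4 (highest derivative is of order 4).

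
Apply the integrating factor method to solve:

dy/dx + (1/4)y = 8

Using integrating factor method:

General solution: y = 32 + Ce^(-x/4)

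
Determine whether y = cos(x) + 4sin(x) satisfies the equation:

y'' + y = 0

Verification:
y'' = -cos(x) - 4sin(x)
y'' + y = 0 ✓

Yes, it is a solution.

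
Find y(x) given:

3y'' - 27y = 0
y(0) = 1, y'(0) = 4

General solution: y = C₁e^(3x) + C₂e^(-3x)
Applying ICs: C₁ = 7/6, C₂ = -1/6
Particular solution: y = (7/6)e^(3x) - (1/6)e^(-3x)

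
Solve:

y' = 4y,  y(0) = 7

General solution: y = Ce^(4x)
Applying IC y(0) = 7:
Particular solution: y = 7e^(4x)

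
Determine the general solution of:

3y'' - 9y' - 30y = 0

Characteristic equation: 3r² - 9r - 30 = 0
Divide by 3: r² - 3r - 10 = 0
Roots: r = 5, -2 (distinct real)
General solution: y = C₁e^(5x) + C₂e^(-2x)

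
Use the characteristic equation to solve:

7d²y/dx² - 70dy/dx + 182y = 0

Characteristic equation: 7r² - 70r + 182 = 0
Divide by 7: r² - 10r + 26 = 0
Roots: r = 5 ± i (complex conjugates)
General solution: y = e^(5x)(C₁cos(x) + C₂sin(x))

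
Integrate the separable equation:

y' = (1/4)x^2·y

Separating variables and integrating:
ln|y| = x^3/12 + C

General solution: y = Ce^(x^3/12)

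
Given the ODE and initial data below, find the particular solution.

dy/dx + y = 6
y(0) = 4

General solution: y = 6 + Ce^(-x)
Applying y(0) = 4: C = 4 - 6 = -2
Particular solution: y = 6 - 2e^(-x)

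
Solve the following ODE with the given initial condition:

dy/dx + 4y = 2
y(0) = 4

General solution: y = 1/2 + Ce^(-4x)
Applying y(0) = 4: C = 4 - 1/2 = 7/2
Particular solution: y = 1/2 + (7/2)e^(-4x)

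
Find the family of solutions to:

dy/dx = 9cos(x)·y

Separating variables and integrating:
ln|y| = 9sin(x) + C

General solution: y = Ce^(9sin(x))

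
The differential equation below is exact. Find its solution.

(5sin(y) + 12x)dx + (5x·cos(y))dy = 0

Verify exactness: ∂M/∂y = ∂N/∂x ✓
Find F(x,y) such that ∂F/∂x = M, ∂F/∂y = N
Solution: 5x·sin(y) + 6x² = C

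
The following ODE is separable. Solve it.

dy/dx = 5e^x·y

Separating variables and integrating:
ln|y| = 5e^x + C

General solution: y = Ce^(5e^x)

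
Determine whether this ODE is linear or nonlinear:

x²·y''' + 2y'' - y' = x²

Linear (y and its derivatives appear to the first power only, no products of y terms)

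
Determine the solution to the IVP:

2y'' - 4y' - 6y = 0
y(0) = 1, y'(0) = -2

General solution: y = C₁e^(3x) + C₂e^(-x)
Applying ICs: C₁ = -1/4, C₂ = 5/4
Particular solution: y = -(1/4)e^(3x) + (5/4)e^(-x)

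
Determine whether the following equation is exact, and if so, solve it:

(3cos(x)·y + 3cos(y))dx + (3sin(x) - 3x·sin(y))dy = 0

Verify exactness: ∂M/∂y = ∂N/∂x ✓
Find F(x,y) such that ∂F/∂x = M, ∂F/∂y = N
Solution: 3sin(x)·y + 3x·cos(y) = C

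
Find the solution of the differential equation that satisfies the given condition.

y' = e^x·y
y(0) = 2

General solution: y = Ce^(e^x)
Applying IC y(0) = 2:
Particular solution: y = 2e^(e^x - 1)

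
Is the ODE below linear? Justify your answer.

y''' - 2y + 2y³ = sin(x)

No. Nonlinear (y³ term)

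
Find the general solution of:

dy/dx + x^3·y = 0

Using integrating factor method:

General solution: y = Ce^(-x^4/4)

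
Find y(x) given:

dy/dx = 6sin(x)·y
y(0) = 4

General solution: y = Ce^(-6cos(x))
Applying IC y(0) = 4:
Particular solution: y = 4e^(6(1-cos(x)))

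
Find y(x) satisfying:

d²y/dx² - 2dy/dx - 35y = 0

Characteristic equation: r² - 2r - 35 = 0
Roots: r = 7, -5 (distinct real)
General solution: y = C₁e^(7x) + C₂e^(-5x)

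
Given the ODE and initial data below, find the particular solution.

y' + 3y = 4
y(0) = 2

General solution: y = 4/3 + Ce^(-3x)
Applying y(0) = 2: C = 2 - 4/3 = 2/3
Particular solution: y = 4/3 + (2/3)e^(-3x)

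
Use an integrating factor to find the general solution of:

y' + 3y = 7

Using integrating factor method:

General solution: y = 7/3 + Ce^(-3x)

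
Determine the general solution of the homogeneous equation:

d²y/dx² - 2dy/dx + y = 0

Characteristic equation: r² - 2r + 1 = 0
Factored: (r - 1)² = 0
Repeated root: r = 1
General solution: y = (C₁ + C₂x)e^x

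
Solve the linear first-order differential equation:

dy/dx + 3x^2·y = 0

Using integrating factor method:

General solution: y = Ce^(-x^3)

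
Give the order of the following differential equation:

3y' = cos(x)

The order is 1 (highest derivative is of order 1).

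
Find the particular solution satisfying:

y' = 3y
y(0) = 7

General solution: y = Ce^(3x)
Applying IC y(0) = 7:
Particular solution: y = 7e^(3x)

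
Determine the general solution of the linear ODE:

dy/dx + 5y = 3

Using integrating factor method:

General solution: y = 3/5 + Ce^(-5x)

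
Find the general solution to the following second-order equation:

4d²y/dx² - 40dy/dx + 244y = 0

Characteristic equation: 4r² - 40r + 244 = 0
Divide by 4: r² - 10r + 61 = 0
Roots: r = 5 ± 6i (complex conjugates)
General solution: y = e^(5x)(C₁cos(6x) + C₂sin(6x))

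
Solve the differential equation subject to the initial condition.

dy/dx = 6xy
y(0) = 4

General solution: y = Ce^(3x²)
Applying IC y(0) = 4:
Particular solution: y = 4e^(3x²)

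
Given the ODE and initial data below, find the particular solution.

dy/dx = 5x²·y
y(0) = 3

General solution: y = Ce^(5x³/3)
Applying IC y(0) = 3:
Particular solution: y = 3e^(5x³/3)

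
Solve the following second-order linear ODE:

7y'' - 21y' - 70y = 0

Characteristic equation: 7r² - 21r - 70 = 0
Divide by 7: r² - 3r - 10 = 0
Roots: r = 5, -2 (distinct real)
General solution: y = C₁e^(5x) + C₂e^(-2x)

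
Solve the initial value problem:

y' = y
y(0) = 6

General solution: y = Ce^x
Applying IC y(0) = 6:
Particular solution: y = 6e^x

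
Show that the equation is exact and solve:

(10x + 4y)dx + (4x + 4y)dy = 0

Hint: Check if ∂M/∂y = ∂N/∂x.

Verify exactness: ∂M/∂y = ∂N/∂x ✓
Find F(x,y) such that ∂F/∂x = M, ∂F/∂y = N
Solution: 5x² + 4xy + 2y² = C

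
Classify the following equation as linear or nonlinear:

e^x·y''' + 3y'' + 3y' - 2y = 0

Linear (y and its derivatives appear to the first power only, no products of y terms)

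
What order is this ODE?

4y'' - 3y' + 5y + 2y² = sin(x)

The order is 2 (highest derivative is of order 2).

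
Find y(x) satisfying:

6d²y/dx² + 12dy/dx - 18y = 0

Characteristic equation: 6r² + 12r - 18 = 0
Divide by 6: r² + 2r - 3 = 0
Roots: r = 1, -3 (distinct real)
General solution: y = C₁e^x + C₂e^(-3x)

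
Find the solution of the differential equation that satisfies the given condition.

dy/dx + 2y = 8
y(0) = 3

General solution: y = 4 + Ce^(-2x)
Applying y(0) = 3: C = 3 - 4 = -1
Particular solution: y = 4 - e^(-2x)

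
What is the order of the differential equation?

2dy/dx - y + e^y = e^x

The order is 1 (highest derivative is of order 1).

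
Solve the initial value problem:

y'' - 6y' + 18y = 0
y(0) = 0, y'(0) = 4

General solution: y = e^(3x)(C₁cos(3x) + C₂sin(3x))
Complex roots r = 3 ± 3i
Applying ICs: C₁ = 0, C₂ = 4/3
Particular solution: y = e^(3x)((4/3)sin(3x))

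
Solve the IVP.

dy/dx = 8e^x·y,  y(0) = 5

General solution: y = Ce^(8e^x)
Applying IC y(0) = 5:
Particular solution: y = 5e^(8(e^x - 1))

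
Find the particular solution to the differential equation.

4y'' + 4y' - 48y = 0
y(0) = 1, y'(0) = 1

General solution: y = C₁e^(3x) + C₂e^(-4x)
Applying ICs: C₁ = 5/7, C₂ = 2/7
Particular solution: y = (5/7)e^(3x) + (2/7)e^(-4x)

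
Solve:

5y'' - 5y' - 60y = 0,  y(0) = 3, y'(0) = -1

General solution: y = C₁e^(4x) + C₂e^(-3x)
Applying ICs: C₁ = 8/7, C₂ = 13/7
Particular solution: y = (8/7)e^(4x) + (13/7)e^(-3x)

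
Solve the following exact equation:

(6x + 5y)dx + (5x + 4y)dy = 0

Verify exactness: ∂M/∂y = ∂N/∂x ✓
Find F(x,y) such that ∂F/∂x = M, ∂F/∂y = N
Solution: 3x² + 5xy + 2y² = C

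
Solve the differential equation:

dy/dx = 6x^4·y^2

Separating variables and integrating:
-1/y = 6x^5/5 + C

General solution: y^-1 = (-6/5)x^5 + C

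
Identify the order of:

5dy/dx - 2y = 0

The order is 1 (highest derivative is of order 1).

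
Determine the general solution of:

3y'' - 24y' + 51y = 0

Characteristic equation: 3r² - 24r + 51 = 0
Divide by 3: r² - 8r + 17 = 0
Roots: r = 4 ± i (complex conjugates)
General solution: y = e^(4x)(C₁cos(x) + C₂sin(x))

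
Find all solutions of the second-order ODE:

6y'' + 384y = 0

Characteristic equation: 6r² + 384 = 0
Divide by 6: r² + 64 = 0
Roots: r = ±8i (complex conjugates)
General solution: y = C₁cos(8x) + C₂sin(8x)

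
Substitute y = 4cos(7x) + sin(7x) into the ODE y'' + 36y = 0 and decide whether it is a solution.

Verification:
y'' = -196cos(7x) - 49sin(7x)
y'' + 36y ≠ 0 (frequency mismatch: got 49 instead of 36)

No, it is not a solution.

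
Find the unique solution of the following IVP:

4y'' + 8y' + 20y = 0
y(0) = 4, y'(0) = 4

General solution: y = e^(-x)(C₁cos(2x) + C₂sin(2x))
Complex roots r = -1 ± 2i
Applying ICs: C₁ = 4, C₂ = 4
Particular solution: y = e^(-x)(4cos(2x) + 4sin(2x))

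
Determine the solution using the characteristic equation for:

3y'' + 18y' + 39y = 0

Characteristic equation: 3r² + 18r + 39 = 0
Divide by 3: r² + 6r + 13 = 0
Roots: r = -3 ± 2i (complex conjugates)
General solution: y = e^(-3x)(C₁cos(2x) + C₂sin(2x))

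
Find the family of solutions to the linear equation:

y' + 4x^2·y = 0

Using integrating factor method:

General solution: y = Ce^(-4x^3/3)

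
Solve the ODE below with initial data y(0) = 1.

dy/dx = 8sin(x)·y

General solution: y = Ce^(-8cos(x))
Applying IC y(0) = 1:
Particular solution: y = e^(8(1-cos(x)))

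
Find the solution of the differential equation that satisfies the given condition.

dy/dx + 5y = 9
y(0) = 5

General solution: y = 9/5 + Ce^(-5x)
Applying y(0) = 5: C = 5 - 9/5 = 16/5
Particular solution: y = 9/5 + (16/5)e^(-5x)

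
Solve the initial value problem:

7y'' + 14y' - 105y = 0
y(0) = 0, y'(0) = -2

General solution: y = C₁e^(3x) + C₂e^(-5x)
Applying ICs: C₁ = -1/4, C₂ = 1/4
Particular solution: y = -(1/4)e^(3x) + (1/4)e^(-5x)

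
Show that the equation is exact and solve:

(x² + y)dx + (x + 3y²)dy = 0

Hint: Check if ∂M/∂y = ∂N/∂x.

Verify exactness: ∂M/∂y = ∂N/∂x ✓
Find F(x,y) such that ∂F/∂x = M, ∂F/∂y = N
Solution: x³/3 + xy + y³ = C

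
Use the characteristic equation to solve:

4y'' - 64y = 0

Characteristic equation: 4r² - 64 = 0
Divide by 4: r² - 16 = 0
Roots: r = 4, -4 (distinct real)
General solution: y = C₁e^(4x) + C₂e^(-4x)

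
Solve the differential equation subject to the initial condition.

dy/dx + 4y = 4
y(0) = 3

General solution: y = 1 + Ce^(-4x)
Applying y(0) = 3: C = 3 - 1 = 2
Particular solution: y = 1 + 2e^(-4x)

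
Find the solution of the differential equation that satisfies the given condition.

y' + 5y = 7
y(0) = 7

General solution: y = 7/5 + Ce^(-5x)
Applying y(0) = 7: C = 7 - 7/5 = 28/5
Particular solution: y = 7/5 + (28/5)e^(-5x)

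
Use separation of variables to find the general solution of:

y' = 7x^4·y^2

Separating variables and integrating:
-1/y = 7x^5/5 + C

General solution: y^-1 = (-7/5)x^5 + C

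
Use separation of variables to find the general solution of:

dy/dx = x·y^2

Separating variables and integrating:
-1/y = x^2/2 + C

General solution: y^-1 = (-1/2)x^2 + C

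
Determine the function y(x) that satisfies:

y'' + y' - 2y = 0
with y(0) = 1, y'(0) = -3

General solution: y = C₁e^x + C₂e^(-2x)
Applying ICs: C₁ = -1/3, C₂ = 4/3
Particular solution: y = -(1/3)e^x + (4/3)e^(-2x)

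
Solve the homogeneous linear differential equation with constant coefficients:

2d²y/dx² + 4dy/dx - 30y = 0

Characteristic equation: 2r² + 4r - 30 = 0
Divide by 2: r² + 2r - 15 = 0
Roots: r = 3, -5 (distinct real)
General solution: y = C₁e^(3x) + C₂e^(-5x)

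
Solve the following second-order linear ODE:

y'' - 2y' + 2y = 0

Characteristic equation: r² - 2r + 2 = 0
Roots: r = 1 ± i (complex conjugates)
General solution: y = e^x(C₁cos(x) + C₂sin(x))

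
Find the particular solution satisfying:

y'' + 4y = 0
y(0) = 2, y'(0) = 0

General solution: y = C₁cos(2x) + C₂sin(2x)
Complex roots r = ±2i
Applying ICs: C₁ = 2, C₂ = 0
Particular solution: y = 2cos(2x)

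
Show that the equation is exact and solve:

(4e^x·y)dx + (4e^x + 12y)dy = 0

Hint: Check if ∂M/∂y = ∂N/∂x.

Verify exactness: ∂M/∂y = ∂N/∂x ✓
Find F(x,y) such that ∂F/∂x = M, ∂F/∂y = N
Solution: 4e^x·y + 6y² = C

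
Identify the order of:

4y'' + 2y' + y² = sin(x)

The order is 2 (highest derivative is of order 2).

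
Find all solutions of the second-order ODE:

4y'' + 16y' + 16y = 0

Characteristic equation: 4r² + 16r + 16 = 0
Divide by 4: r² + 4r + 4 = 0
Factored: (r + 2)² = 0
Repeated root: r = -2
General solution: y = (C₁ + C₂x)e^(-2x)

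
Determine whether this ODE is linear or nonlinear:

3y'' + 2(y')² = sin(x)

Nonlinear ((y')² term)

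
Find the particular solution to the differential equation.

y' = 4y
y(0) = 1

General solution: y = Ce^(4x)
Applying IC y(0) = 1:
Particular solution: y = e^(4x)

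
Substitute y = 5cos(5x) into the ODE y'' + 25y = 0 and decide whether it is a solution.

Verification:
y'' = -125cos(5x)
y'' + 25y = 0 ✓

Yes, it is a solution.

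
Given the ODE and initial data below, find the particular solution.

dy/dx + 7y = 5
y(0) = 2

General solution: y = 5/7 + Ce^(-7x)
Applying y(0) = 2: C = 2 - 5/7 = 9/7
Particular solution: y = 5/7 + (9/7)e^(-7x)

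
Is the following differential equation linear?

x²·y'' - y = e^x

Yes. Linear (y and its derivatives appear to the first power only, no products of y terms)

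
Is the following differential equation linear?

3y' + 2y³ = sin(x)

No. Nonlinear (y³ term)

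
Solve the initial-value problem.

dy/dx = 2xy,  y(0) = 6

General solution: y = Ce^(x²)
Applying IC y(0) = 6:
Particular solution: y = 6e^(x²)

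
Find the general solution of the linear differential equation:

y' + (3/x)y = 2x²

Using integrating factor method:

General solution: y = (1/3)x^3 + Cx^(-3)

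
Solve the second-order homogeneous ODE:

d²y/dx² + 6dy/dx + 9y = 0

Characteristic equation: r² + 6r + 9 = 0
Factored: (r + 3)² = 0
Repeated root: r = -3
General solution: y = (C₁ + C₂x)e^(-3x)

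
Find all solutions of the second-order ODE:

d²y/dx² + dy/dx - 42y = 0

Characteristic equation: r² + r - 42 = 0
Roots: r = 6, -7 (distinct real)
General solution: y = C₁e^(6x) + C₂e^(-7x)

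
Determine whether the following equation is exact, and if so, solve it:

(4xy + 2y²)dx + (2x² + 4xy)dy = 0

Verify exactness: ∂M/∂y = ∂N/∂x ✓
Find F(x,y) such that ∂F/∂x = M, ∂F/∂y = N
Solution: 2x²y + 2xy² = C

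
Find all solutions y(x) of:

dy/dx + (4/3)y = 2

Using integrating factor method:

General solution: y = 3/2 + Ce^(-4x/3)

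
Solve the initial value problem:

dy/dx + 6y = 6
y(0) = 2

General solution: y = 1 + Ce^(-6x)
Applying y(0) = 2: C = 2 - 1 = 1
Particular solution: y = 1 + e^(-6x)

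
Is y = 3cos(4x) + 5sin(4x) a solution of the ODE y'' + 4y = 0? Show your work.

Verification:
y'' = -48cos(4x) - 80sin(4x)
y'' + 4y ≠ 0 (frequency mismatch: got 16 instead of 4)

No, it is not a solution.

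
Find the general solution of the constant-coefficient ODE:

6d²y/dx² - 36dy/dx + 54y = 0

Characteristic equation: 6r² - 36r + 54 = 0
Divide by 6: r² - 6r + 9 = 0
Factored: (r - 3)² = 0
Repeated root: r = 3
General solution: y = (C₁ + C₂x)e^(3x)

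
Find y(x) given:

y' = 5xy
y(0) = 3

General solution: y = Ce^(5x²/2)
Applying IC y(0) = 3:
Particular solution: y = 3e^(5x²/2)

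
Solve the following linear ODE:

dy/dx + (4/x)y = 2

Using integrating factor method:

General solution: y = (2/5)x + Cx^(-4)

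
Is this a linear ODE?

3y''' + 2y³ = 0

No. Nonlinear (y³ term)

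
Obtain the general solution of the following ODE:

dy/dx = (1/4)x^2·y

Separating variables and integrating:
ln|y| = x^3/12 + C

General solution: y = Ce^(x^3/12)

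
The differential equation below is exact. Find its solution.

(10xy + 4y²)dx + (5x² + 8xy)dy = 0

Verify exactness: ∂M/∂y = ∂N/∂x ✓
Find F(x,y) such that ∂F/∂x = M, ∂F/∂y = N
Solution: 5x²y + 4xy² = C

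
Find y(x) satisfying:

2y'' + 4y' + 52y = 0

Characteristic equation: 2r² + 4r + 52 = 0
Divide by 2: r² + 2r + 26 = 0
Roots: r = -1 ± 5i (complex conjugates)
General solution: y = e^(-x)(C₁cos(5x) + C₂sin(5x))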